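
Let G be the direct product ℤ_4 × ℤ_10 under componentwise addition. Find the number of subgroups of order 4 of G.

|G| = 40 and 4 | 40, so subgroups of order 4 are possible by Lagrange.
The subgroups of order 4 are: {(0,0), (0,5), (2,0), (2,5)}; {(0,0), (1,0), (2,0), (3,0)}; {(0,0), (1,5), (2,0), (3,5)}.
So G has 3 subgroups of order 4.

3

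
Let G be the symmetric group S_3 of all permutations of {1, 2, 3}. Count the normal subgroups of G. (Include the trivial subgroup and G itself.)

3

G has 6 subgroups. Checking conjugation-invariance by order — order 1: 1/1 normal; order 2: 0/3 normal; order 3: 1/1 normal; order 6: 1/1 normal.
Total normal subgroups: 3.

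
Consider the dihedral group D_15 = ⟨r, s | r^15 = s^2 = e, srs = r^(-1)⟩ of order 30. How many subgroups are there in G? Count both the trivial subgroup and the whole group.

|G| = 30, so by Lagrange every subgroup order divides 30. Divisors: 1, 2, 3, 5, 6, 10, 15, 30.
Subgroups by order — order 1: 1; order 2: 15; order 3: 1; order 5: 1; order 6: 5; order 10: 3; order 15: 1; order 30: 1.
Total: 1 + 15 + 1 + 1 + 5 + 3 + 1 + 1 = 28.

28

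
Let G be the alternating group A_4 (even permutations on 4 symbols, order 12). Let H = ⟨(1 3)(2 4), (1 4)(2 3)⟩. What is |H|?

4

|⟨(1 3)(2 4)⟩| = 2 and |⟨(1 4)(2 3)⟩| = 2, so |H| is a multiple of lcm(2, 2) = 2 and divides |G| = 12.
Closing under the operation: H = {e, (1 2)(3 4), (1 3)(2 4), (1 4)(2 3)}, so |H| = 4.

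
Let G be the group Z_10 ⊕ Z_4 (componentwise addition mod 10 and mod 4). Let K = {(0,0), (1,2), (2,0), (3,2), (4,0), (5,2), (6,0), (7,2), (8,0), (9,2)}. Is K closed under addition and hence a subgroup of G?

Yes

|K| = 10 divides |G| = 40, consistent with Lagrange.
K contains the identity, every element's inverse is in K, and K is closed under +: it is a subgroup.
In fact K = ⟨(1,2)⟩.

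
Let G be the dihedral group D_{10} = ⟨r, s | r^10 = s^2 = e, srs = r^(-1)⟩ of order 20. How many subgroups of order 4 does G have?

5

|G| = 20 and 4 | 20, so subgroups of order 4 are possible by Lagrange.
The subgroups of order 4 are: {e, r^5, r^2s, r^7s}; {e, r^5, r^3s, r^8s}; {e, r^5, r^4s, r^9s}; {e, r^5, s, r^5s}; … (5 in all).
So G has 5 subgroups of order 4.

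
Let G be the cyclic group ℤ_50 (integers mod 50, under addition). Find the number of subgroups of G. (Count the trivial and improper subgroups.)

A cyclic group of order 50 has exactly one subgroup for each divisor of 50.
Divisors of 50: 1, 2, 5, 10, 25, 50.
So ℤ_50 has 6 subgroups.

6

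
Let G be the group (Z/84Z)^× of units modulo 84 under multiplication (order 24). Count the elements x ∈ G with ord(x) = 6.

14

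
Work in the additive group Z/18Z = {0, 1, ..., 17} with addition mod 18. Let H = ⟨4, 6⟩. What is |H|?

9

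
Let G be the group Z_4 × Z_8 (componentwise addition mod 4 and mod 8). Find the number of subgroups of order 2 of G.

3

|G| = 32 and 2 | 32, so subgroups of order 2 are possible by Lagrange.
The subgroups of order 2 are: {(0,0), (0,4)}; {(0,0), (2,0)}; {(0,0), (2,4)}.
So G has 3 subgroups of order 2.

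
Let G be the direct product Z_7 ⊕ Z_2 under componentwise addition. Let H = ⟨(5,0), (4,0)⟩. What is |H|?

7

|⟨(5,0)⟩| = 7 and |⟨(4,0)⟩| = 7, so |H| is a multiple of lcm(7, 7) = 7 and divides |G| = 14.
Closing under the operation: H = {(0,0), (1,0), (2,0), (3,0), (4,0), (5,0), (6,0)}, so |H| = 7.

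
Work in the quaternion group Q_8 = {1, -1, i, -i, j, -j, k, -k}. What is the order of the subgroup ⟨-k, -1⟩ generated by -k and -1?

4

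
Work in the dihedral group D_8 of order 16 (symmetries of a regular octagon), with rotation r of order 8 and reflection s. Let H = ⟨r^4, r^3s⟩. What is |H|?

|⟨r^4⟩| = 2 and |⟨r^3s⟩| = 2, so |H| is a multiple of lcm(2, 2) = 2 and divides |G| = 16.
Closing under the operation: H = {e, r^4, r^3s, r^7s}, so |H| = 4.

4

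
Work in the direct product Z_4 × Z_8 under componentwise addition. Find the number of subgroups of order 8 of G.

|G| = 32 and 8 | 32, so subgroups of order 8 are possible by Lagrange.
The subgroups of order 8 are: {(0,0), (0,1), (0,2), (0,3), (0,4), (0,5), (0,6), (0,7)}; {(0,0), (0,2), (0,4), (0,6), (2,0), (2,2), (2,4), (2,6)}; {(0,0), (0,2), (0,4), (0,6), (2,1), (2,3), (2,5), (2,7)}; {(0,0), (0,4), (1,0), (1,4), (2,0), (2,4), (3,0), (3,4)}; … (7 in all).
So G has 7 subgroups of order 8.

7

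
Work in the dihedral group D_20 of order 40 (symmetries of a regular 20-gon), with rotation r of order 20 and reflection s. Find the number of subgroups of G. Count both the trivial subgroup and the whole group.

48

|G| = 40, so by Lagrange every subgroup order divides 40. Divisors: 1, 2, 4, 5, 8, 10, 20, 40.
Subgroups by order — order 1: 1; order 2: 21; order 4: 11; order 5: 1; order 8: 5; order 10: 5; order 20: 3; order 40: 1.
Total: 1 + 21 + 11 + 1 + 5 + 5 + 3 + 1 = 48.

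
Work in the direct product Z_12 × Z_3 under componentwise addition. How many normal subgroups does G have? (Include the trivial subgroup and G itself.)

G is abelian, so every subgroup is normal.
G has 18 subgroups in total, hence 18 normal subgroups.

18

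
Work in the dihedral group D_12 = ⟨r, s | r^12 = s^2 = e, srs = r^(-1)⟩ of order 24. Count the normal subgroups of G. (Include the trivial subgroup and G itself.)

G has 34 subgroups. Checking conjugation-invariance by order — order 1: 1/1 normal; order 2: 1/13 normal; order 3: 1/1 normal; order 4: 1/7 normal; order 6: 1/5 normal; order 8: 0/3 normal; order 12: 3/3 normal; order 24: 1/1 normal.
Total normal subgroups: 9.

9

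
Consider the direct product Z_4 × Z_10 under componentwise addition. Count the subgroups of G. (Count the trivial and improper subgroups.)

|G| = 40, so by Lagrange every subgroup order divides 40. Divisors: 1, 2, 4, 5, 8, 10, 20, 40.
Subgroups by order — order 1: 1; order 2: 3; order 4: 3; order 5: 1; order 8: 1; order 10: 3; order 20: 3; order 40: 1.
Total: 1 + 3 + 3 + 1 + 1 + 3 + 3 + 1 = 16.

16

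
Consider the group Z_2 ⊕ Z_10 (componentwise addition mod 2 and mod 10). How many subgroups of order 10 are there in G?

3

|G| = 20 and 10 | 20, so subgroups of order 10 are possible by Lagrange.
The subgroups of order 10 are: {(0,0), (0,1), (0,2), (0,3), (0,4), (0,5), (0,6), (0,7), (0,8), (0,9)}; {(0,0), (0,2), (0,4), (0,6), (0,8), (1,0), (1,2), (1,4), (1,6), (1,8)}; {(0,0), (0,2), (0,4), (0,6), (0,8), (1,1), (1,3), (1,5), (1,7), (1,9)}.
So G has 3 subgroups of order 10.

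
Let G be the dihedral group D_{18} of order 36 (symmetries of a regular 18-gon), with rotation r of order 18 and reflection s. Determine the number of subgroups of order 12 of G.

|G| = 36 and 12 | 36, so subgroups of order 12 are possible by Lagrange.
The subgroups of order 12 are: {e, r^3, r^6, r^9, r^12, r^15, rs, r^4s, r^7s, r^10s, r^13s, r^16s}; {e, r^3, r^6, r^9, r^12, r^15, r^2s, r^5s, r^8s, r^11s, r^14s, r^17s}; {e, r^3, r^6, r^9, r^12, r^15, s, r^3s, r^6s, r^9s, r^12s, r^15s}.
So G has 3 subgroups of order 12.

3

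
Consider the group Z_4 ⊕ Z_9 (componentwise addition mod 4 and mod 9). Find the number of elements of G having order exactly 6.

An element (a,b) has order lcm(ord(a), ord(b)); count pairs with lcm equal to 6.
Enumerating gives 2 such elements.

2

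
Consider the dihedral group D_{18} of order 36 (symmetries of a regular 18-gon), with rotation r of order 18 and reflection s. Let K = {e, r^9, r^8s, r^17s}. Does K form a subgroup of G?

Yes

|K| = 4 divides |G| = 36, consistent with Lagrange.
K contains the identity, every element's inverse is in K, and K is closed under ·: it is a subgroup.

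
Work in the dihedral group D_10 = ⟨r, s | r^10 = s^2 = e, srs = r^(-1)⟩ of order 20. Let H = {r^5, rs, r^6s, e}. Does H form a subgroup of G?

|H| = 4 divides |G| = 20, consistent with Lagrange.
H contains the identity, every element's inverse is in H, and H is closed under ·: it is a subgroup.

Yes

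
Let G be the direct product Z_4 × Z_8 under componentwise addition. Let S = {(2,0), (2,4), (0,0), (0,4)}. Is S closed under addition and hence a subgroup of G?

|S| = 4 divides |G| = 32, consistent with Lagrange.
S contains the identity, every element's inverse is in S, and S is closed under +: it is a subgroup.

Yes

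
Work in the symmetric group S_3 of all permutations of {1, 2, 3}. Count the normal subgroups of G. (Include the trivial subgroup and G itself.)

G has 6 subgroups. Checking conjugation-invariance by order — order 1: 1/1 normal; order 2: 0/3 normal; order 3: 1/1 normal; order 6: 1/1 normal.
Total normal subgroups: 3.

3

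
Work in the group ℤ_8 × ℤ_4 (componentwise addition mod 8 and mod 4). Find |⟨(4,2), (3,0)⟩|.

|⟨(4,2)⟩| = 2 and |⟨(3,0)⟩| = 8, so |H| is a multiple of lcm(2, 8) = 8 and divides |G| = 32.
Closing under the operation: H = {(0,0), (0,2), (1,0), (1,2), (2,0), (2,2), (3,0), (3,2), (4,0), (4,2), (5,0), (5,2), (6,0), (6,2), (7,0), (7,2)}, so |H| = 16.

16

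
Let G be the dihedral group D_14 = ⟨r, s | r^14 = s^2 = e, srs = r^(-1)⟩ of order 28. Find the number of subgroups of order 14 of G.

3

|G| = 28 and 14 | 28, so subgroups of order 14 are possible by Lagrange.
The subgroups of order 14 are: {e, r, r^2, r^3, r^4, r^5, r^6, r^7, r^8, r^9, r^10, r^11, r^12, r^13}; {e, r^2, r^4, r^6, r^8, r^10, r^12, s, r^2s, r^4s, r^6s, r^8s, r^10s, r^12s}; {e, r^2, r^4, r^6, r^8, r^10, r^12, rs, r^3s, r^5s, r^7s, r^9s, r^11s, r^13s}.
So G has 3 subgroups of order 14.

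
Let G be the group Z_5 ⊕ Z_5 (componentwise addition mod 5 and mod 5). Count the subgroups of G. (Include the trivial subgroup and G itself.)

|G| = 25, so by Lagrange every subgroup order divides 25. Divisors: 1, 5, 25.
Subgroups by order — order 1: 1; order 5: 6; order 25: 1.
Total: 1 + 6 + 1 = 8.

8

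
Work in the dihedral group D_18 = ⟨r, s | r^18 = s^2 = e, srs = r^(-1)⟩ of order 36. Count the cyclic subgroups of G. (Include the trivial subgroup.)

Each element a generates a cyclic subgroup ⟨a⟩; distinct elements may generate the same one (a cyclic group of order d has φ(d) generators).
Cyclic subgroups by order — order 1: 1; order 2: 19; order 3: 1; order 6: 1; order 9: 1; order 18: 1.
Total: 24.

24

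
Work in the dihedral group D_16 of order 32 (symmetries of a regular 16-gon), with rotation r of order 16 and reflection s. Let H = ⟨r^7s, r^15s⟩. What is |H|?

|⟨r^7s⟩| = 2 and |⟨r^15s⟩| = 2, so |H| is a multiple of lcm(2, 2) = 2 and divides |G| = 32.
Closing under the operation: H = {e, r^8, r^7s, r^15s}, so |H| = 4.

4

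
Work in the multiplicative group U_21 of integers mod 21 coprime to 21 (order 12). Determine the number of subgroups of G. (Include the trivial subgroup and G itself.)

10

|G| = 12, so by Lagrange every subgroup order divides 12. Divisors: 1, 2, 3, 4, 6, 12.
Subgroups by order — order 1: 1; order 2: 3; order 3: 1; order 4: 1; order 6: 3; order 12: 1.
Total: 1 + 3 + 1 + 1 + 3 + 1 = 10.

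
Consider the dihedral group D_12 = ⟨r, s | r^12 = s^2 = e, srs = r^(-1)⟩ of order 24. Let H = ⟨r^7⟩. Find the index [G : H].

|⟨r^7⟩| = 12 and |G| = 24.
By Lagrange, [G : H] = |G|/|H| = 24/12 = 2.

2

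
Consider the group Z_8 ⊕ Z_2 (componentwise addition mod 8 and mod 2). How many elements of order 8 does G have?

8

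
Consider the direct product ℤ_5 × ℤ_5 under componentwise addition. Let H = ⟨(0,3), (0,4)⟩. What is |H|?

5

|⟨(0,3)⟩| = 5 and |⟨(0,4)⟩| = 5, so |H| is a multiple of lcm(5, 5) = 5 and divides |G| = 25.
Closing under the operation: H = {(0,0), (0,1), (0,2), (0,3), (0,4)}, so |H| = 5.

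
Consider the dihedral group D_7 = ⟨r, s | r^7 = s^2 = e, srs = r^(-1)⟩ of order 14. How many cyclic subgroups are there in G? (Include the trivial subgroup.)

9

Group the elements of G by the cyclic subgroup they generate; each cyclic subgroup of order d accounts for φ(d) elements.
Cyclic subgroups by order — order 1: 1; order 2: 7; order 7: 1.
Total: 9.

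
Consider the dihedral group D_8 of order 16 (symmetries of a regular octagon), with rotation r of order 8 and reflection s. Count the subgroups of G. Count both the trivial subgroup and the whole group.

|G| = 16, so by Lagrange every subgroup order divides 16. Divisors: 1, 2, 4, 8, 16.
Subgroups by order — order 1: 1; order 2: 9; order 4: 5; order 8: 3; order 16: 1.
Total: 1 + 9 + 5 + 3 + 1 = 19.

19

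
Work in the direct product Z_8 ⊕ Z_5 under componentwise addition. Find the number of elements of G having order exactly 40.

An element (a,b) has order lcm(ord(a), ord(b)); count pairs with lcm equal to 40.
Enumerating gives 16 such elements.

16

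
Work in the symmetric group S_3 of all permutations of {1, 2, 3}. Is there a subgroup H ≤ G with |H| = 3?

Yes

3 | 6. A subgroup of order 3 is {e, (1 2 3), (1 3 2)}.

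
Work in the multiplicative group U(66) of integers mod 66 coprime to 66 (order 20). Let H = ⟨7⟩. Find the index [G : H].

2

|⟨7⟩| = 10 and |G| = 20.
By Lagrange, [G : H] = |G|/|H| = 20/10 = 2.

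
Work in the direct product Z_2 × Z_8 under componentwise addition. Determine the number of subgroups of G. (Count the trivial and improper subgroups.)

|G| = 16, so by Lagrange every subgroup order divides 16. Divisors: 1, 2, 4, 8, 16.
Subgroups by order — order 1: 1; order 2: 3; order 4: 3; order 8: 3; order 16: 1.
Total: 1 + 3 + 3 + 3 + 1 = 11.

11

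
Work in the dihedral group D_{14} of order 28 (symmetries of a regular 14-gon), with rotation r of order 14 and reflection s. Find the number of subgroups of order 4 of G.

|G| = 28 and 4 | 28, so subgroups of order 4 are possible by Lagrange.
The subgroups of order 4 are: {e, r^7, r^3s, r^10s}; {e, r^7, r^4s, r^11s}; {e, r^7, r^5s, r^12s}; {e, r^7, r^6s, r^13s}; … (7 in all).
So G has 7 subgroups of order 4.

7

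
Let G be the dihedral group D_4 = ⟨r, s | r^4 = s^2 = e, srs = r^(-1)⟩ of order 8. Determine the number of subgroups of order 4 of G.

|G| = 8 and 4 | 8, so subgroups of order 4 are possible by Lagrange.
The subgroups of order 4 are: {e, r, r^2, r^3}; {e, r^2, s, r^2s}; {e, r^2, rs, r^3s}.
So G has 3 subgroups of order 4.

3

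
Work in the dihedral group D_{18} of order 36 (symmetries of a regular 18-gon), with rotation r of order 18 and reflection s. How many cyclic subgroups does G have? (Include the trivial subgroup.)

Each element a generates a cyclic subgroup ⟨a⟩; distinct elements may generate the same one (a cyclic group of order d has φ(d) generators).
Cyclic subgroups by order — order 1: 1; order 2: 19; order 3: 1; order 6: 1; order 9: 1; order 18: 1.
Total: 24.

24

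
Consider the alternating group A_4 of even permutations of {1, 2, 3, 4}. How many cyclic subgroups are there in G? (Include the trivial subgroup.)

8

Group the elements of G by the cyclic subgroup they generate; each cyclic subgroup of order d accounts for φ(d) elements.
Cyclic subgroups by order — order 1: 1; order 2: 3; order 3: 4.
Total: 8.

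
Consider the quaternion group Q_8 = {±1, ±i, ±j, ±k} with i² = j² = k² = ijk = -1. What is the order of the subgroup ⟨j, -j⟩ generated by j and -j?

|⟨j⟩| = 4 and |⟨-j⟩| = 4, so |H| is a multiple of lcm(4, 4) = 4 and divides |G| = 8.
Closing under the operation: H = {1, -1, j, -j}, so |H| = 4.

4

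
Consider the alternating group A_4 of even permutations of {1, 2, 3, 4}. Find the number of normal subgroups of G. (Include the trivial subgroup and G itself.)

3

G has 10 subgroups. Checking conjugation-invariance by order — order 1: 1/1 normal; order 2: 0/3 normal; order 3: 0/4 normal; order 4: 1/1 normal; order 12: 1/1 normal.
Total normal subgroups: 3.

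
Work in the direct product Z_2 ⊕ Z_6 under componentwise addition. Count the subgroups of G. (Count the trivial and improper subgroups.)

|G| = 12, so by Lagrange every subgroup order divides 12. Divisors: 1, 2, 3, 4, 6, 12.
Subgroups by order — order 1: 1; order 2: 3; order 3: 1; order 4: 1; order 6: 3; order 12: 1.
Total: 1 + 3 + 1 + 1 + 3 + 1 = 10.

10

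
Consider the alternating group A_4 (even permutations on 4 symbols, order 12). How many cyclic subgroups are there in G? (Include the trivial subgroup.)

A cyclic subgroup of order d is generated by each of its φ(d) elements of order d, so the cyclic subgroups of order d number (#elements of order d)/φ(d).
Cyclic subgroups by order — order 1: 1; order 2: 3; order 3: 4.
Total: 8.

8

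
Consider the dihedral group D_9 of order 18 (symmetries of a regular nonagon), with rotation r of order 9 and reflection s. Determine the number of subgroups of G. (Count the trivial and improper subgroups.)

16

|G| = 18, so by Lagrange every subgroup order divides 18. Divisors: 1, 2, 3, 6, 9, 18.
Subgroups by order — order 1: 1; order 2: 9; order 3: 1; order 6: 3; order 9: 1; order 18: 1.
Total: 1 + 9 + 1 + 3 + 1 + 1 = 16.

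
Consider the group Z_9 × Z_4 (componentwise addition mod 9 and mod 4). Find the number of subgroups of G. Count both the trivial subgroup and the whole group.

|G| = 36, so by Lagrange every subgroup order divides 36. Divisors: 1, 2, 3, 4, 6, 9, 12, 18, 36.
Subgroups by order — order 1: 1; order 2: 1; order 3: 1; order 4: 1; order 6: 1; order 9: 1; order 12: 1; order 18: 1; order 36: 1.
Total: 1 + 1 + 1 + 1 + 1 + 1 + 1 + 1 + 1 = 9.

9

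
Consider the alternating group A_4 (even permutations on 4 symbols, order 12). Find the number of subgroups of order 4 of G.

1

|G| = 12 and 4 | 12, so subgroups of order 4 are possible by Lagrange.
The subgroups of order 4 are: {e, (1 2)(3 4), (1 3)(2 4), (1 4)(2 3)}.
So G has 1 subgroup of order 4.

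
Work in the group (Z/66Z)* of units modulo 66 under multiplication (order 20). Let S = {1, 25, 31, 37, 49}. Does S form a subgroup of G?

|S| = 5 divides |G| = 20, consistent with Lagrange.
S contains the identity, every element's inverse is in S, and S is closed under ·: it is a subgroup.
In fact S = ⟨49⟩.

Yes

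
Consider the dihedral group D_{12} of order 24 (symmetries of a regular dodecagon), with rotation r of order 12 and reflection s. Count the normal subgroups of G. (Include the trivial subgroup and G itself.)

9

G has 34 subgroups. Checking conjugation-invariance by order — order 1: 1/1 normal; order 2: 1/13 normal; order 3: 1/1 normal; order 4: 1/7 normal; order 6: 1/5 normal; order 8: 0/3 normal; order 12: 3/3 normal; order 24: 1/1 normal.
Total normal subgroups: 9.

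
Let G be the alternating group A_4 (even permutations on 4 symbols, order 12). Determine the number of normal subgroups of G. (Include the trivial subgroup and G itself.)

G has 10 subgroups. Checking conjugation-invariance by order — order 1: 1/1 normal; order 2: 0/3 normal; order 3: 0/4 normal; order 4: 1/1 normal; order 12: 1/1 normal.
Total normal subgroups: 3.

3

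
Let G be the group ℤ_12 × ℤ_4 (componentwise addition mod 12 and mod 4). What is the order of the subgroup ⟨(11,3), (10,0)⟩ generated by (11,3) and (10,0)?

24

|⟨(11,3)⟩| = 12 and |⟨(10,0)⟩| = 6, so |H| is a multiple of lcm(12, 6) = 12 and divides |G| = 48.
Closing under the operation: H = {(0,0), (0,2), (1,1), (1,3), (2,0), (2,2), (3,1), (3,3), (4,0), (4,2), (5,1), (5,3), (6,0), (6,2), (7,1), (7,3), (8,0), (8,2), (9,1), (9,3), (10,0), (10,2), (11,1), (11,3)}, so |H| = 24.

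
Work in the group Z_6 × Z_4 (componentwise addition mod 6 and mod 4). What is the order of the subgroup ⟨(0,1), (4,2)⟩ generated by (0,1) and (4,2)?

12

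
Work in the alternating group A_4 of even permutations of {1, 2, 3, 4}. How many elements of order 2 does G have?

3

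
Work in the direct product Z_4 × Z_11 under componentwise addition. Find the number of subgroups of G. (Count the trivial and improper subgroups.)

6

|G| = 44, so by Lagrange every subgroup order divides 44. Divisors: 1, 2, 4, 11, 22, 44.
Subgroups by order — order 1: 1; order 2: 1; order 4: 1; order 11: 1; order 22: 1; order 44: 1.
Total: 1 + 1 + 1 + 1 + 1 + 1 = 6.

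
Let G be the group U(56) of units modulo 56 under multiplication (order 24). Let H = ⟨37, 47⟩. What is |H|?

12

|⟨37⟩| = 6 and |⟨47⟩| = 6, so |H| is a multiple of lcm(6, 6) = 6 and divides |G| = 24.
Closing under the operation: H = {1, 3, 9, 19, 25, 27, 29, 31, 37, 47, 53, 55}, so |H| = 12.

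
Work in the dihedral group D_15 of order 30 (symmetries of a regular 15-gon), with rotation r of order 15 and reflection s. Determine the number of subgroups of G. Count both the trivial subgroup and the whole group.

28

|G| = 30, so by Lagrange every subgroup order divides 30. Divisors: 1, 2, 3, 5, 6, 10, 15, 30.
Subgroups by order — order 1: 1; order 2: 15; order 3: 1; order 5: 1; order 6: 5; order 10: 3; order 15: 1; order 30: 1.
Total: 1 + 15 + 1 + 1 + 5 + 3 + 1 + 1 = 28.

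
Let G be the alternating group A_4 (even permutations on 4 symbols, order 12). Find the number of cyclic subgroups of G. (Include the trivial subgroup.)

8

A cyclic subgroup of order d is generated by each of its φ(d) elements of order d, so the cyclic subgroups of order d number (#elements of order d)/φ(d).
Cyclic subgroups by order — order 1: 1; order 2: 3; order 3: 4.
Total: 8.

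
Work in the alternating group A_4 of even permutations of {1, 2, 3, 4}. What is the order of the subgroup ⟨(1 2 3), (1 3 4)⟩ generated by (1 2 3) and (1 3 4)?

|⟨(1 2 3)⟩| = 3 and |⟨(1 3 4)⟩| = 3, so |H| is a multiple of lcm(3, 3) = 3 and divides |G| = 12.
Closing {(1 2 3), (1 3 4)} under the group operation gives all of G, so |H| = 12.

12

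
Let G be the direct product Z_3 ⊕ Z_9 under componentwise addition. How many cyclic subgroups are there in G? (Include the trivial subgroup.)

8

Group the elements of G by the cyclic subgroup they generate; each cyclic subgroup of order d accounts for φ(d) elements.
Cyclic subgroups by order — order 1: 1; order 3: 4; order 9: 3.
Total: 8.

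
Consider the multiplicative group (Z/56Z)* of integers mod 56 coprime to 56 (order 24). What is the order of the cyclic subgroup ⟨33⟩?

Compute successive powers of 33 mod 56: 33, 25, 41, 9, 17, 1; 33^6 ≡ 1 (mod 56).
So |⟨33⟩| = 6.

6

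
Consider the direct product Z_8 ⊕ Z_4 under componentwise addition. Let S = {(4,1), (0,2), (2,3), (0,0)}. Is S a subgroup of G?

(2,3) ∈ S but its inverse (6,1) ∉ S, so S is not a subgroup.

No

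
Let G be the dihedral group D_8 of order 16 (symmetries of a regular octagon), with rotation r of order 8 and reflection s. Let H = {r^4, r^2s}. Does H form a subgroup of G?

No

The identity e ∉ H, so H is not a subgroup.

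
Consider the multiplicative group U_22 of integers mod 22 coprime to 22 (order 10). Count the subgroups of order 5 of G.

1

|G| = 10 and 5 | 10, so subgroups of order 5 are possible by Lagrange.
The subgroups of order 5 are: {1, 3, 5, 9, 15}.
So G has 1 subgroup of order 5.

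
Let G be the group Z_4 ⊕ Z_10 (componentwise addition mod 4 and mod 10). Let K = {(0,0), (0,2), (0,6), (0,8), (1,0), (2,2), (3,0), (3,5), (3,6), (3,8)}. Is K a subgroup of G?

No

(3,8) ∈ K but its inverse (1,2) ∉ K, so K is not a subgroup.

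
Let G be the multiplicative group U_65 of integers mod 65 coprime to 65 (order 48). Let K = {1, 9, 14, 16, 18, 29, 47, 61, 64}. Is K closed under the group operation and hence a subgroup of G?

|K| = 9 does not divide |G| = 48, so by Lagrange K is not a subgroup.

No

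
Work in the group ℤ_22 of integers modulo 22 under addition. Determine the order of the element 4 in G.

11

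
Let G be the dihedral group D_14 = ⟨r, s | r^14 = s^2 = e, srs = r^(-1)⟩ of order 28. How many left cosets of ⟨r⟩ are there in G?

2

|⟨r⟩| = 14 and |G| = 28.
By Lagrange, [G : H] = |G|/|H| = 28/14 = 2.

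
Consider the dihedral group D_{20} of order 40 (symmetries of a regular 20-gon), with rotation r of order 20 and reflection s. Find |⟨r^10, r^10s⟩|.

4

|⟨r^10⟩| = 2 and |⟨r^10s⟩| = 2, so |H| is a multiple of lcm(2, 2) = 2 and divides |G| = 40.
Closing under the operation: H = {e, r^10, s, r^10s}, so |H| = 4.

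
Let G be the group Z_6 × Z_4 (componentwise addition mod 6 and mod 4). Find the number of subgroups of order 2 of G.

3

|G| = 24 and 2 | 24, so subgroups of order 2 are possible by Lagrange.
The subgroups of order 2 are: {(0,0), (0,2)}; {(0,0), (3,0)}; {(0,0), (3,2)}.
So G has 3 subgroups of order 2.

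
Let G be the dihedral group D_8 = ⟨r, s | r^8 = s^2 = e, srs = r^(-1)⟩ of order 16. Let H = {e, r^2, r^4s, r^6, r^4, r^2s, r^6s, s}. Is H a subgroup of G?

Yes

|H| = 8 divides |G| = 16, consistent with Lagrange.
H contains the identity, every element's inverse is in H, and H is closed under ·: it is a subgroup.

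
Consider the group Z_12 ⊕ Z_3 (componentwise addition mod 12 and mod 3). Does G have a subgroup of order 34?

34 does not divide |G| = 36, so by Lagrange no subgroup of order 34 exists.

No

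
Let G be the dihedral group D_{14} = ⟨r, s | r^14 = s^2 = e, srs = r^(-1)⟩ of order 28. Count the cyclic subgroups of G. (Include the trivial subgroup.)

Group the elements of G by the cyclic subgroup they generate; each cyclic subgroup of order d accounts for φ(d) elements.
Cyclic subgroups by order — order 1: 1; order 2: 15; order 7: 1; order 14: 1.
Total: 18.

18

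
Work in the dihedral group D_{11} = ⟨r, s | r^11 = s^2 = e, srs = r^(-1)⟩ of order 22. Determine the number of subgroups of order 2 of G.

11

|G| = 22 and 2 | 22, so subgroups of order 2 are possible by Lagrange.
The subgroups of order 2 are: {e, r^10s}; {e, r^2s}; {e, r^3s}; {e, r^4s}; … (11 in all).
So G has 11 subgroups of order 2.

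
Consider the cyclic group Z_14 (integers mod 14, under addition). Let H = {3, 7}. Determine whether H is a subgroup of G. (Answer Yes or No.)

The identity 0 ∉ H, so H is not a subgroup.

No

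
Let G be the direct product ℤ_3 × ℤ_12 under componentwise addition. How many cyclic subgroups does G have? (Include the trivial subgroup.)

15

Each element a generates a cyclic subgroup ⟨a⟩; distinct elements may generate the same one (a cyclic group of order d has φ(d) generators).
Cyclic subgroups by order — order 1: 1; order 2: 1; order 3: 4; order 4: 1; order 6: 4; order 12: 4.
Total: 15.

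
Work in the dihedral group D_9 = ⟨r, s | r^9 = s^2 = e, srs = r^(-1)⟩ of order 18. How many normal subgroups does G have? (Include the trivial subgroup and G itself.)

G has 16 subgroups. Checking conjugation-invariance by order — order 1: 1/1 normal; order 2: 0/9 normal; order 3: 1/1 normal; order 6: 0/3 normal; order 9: 1/1 normal; order 18: 1/1 normal.
Total normal subgroups: 4.

4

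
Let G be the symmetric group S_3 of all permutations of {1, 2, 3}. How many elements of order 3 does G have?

The elements of order 3 are: (1 2 3), (1 3 2).
That's 2.

2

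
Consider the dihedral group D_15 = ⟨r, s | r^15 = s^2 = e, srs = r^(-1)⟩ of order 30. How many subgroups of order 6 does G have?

5

|G| = 30 and 6 | 30, so subgroups of order 6 are possible by Lagrange.
The subgroups of order 6 are: {e, r^5, r^10, s, r^5s, r^10s}; {e, r^5, r^10, rs, r^6s, r^11s}; {e, r^5, r^10, r^2s, r^7s, r^12s}; {e, r^5, r^10, r^3s, r^8s, r^13s}; … (5 in all).
So G has 5 subgroups of order 6.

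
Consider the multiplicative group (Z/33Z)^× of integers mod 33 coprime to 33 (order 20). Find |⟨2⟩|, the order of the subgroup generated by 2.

10

Compute successive powers of 2 mod 33: 2, 4, 8, 16, 32, 31, 29, 25, …; 2^10 ≡ 1 (mod 33).
So |⟨2⟩| = 10.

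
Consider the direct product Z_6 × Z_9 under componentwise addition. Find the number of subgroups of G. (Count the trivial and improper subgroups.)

20

|G| = 54, so by Lagrange every subgroup order divides 54. Divisors: 1, 2, 3, 6, 9, 18, 27, 54.
Subgroups by order — order 1: 1; order 2: 1; order 3: 4; order 6: 4; order 9: 4; order 18: 4; order 27: 1; order 54: 1.
Total: 1 + 1 + 4 + 4 + 4 + 4 + 1 + 1 = 20.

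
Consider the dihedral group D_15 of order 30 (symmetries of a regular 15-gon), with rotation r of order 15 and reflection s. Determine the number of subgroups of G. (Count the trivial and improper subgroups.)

|G| = 30, so by Lagrange every subgroup order divides 30. Divisors: 1, 2, 3, 5, 6, 10, 15, 30.
Subgroups by order — order 1: 1; order 2: 15; order 3: 1; order 5: 1; order 6: 5; order 10: 3; order 15: 1; order 30: 1.
Total: 1 + 15 + 1 + 1 + 5 + 3 + 1 + 1 = 28.

28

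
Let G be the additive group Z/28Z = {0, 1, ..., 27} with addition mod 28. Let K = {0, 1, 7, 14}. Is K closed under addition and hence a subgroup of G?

No

1 ∈ K but its inverse 27 ∉ K, so K is not a subgroup.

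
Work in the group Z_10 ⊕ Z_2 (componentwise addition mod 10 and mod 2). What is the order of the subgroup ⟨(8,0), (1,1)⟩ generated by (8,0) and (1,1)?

|⟨(8,0)⟩| = 5 and |⟨(1,1)⟩| = 10, so |H| is a multiple of lcm(5, 10) = 10 and divides |G| = 20.
Closing under the operation: H = {(0,0), (1,1), (2,0), (3,1), (4,0), (5,1), (6,0), (7,1), (8,0), (9,1)}, so |H| = 10.

10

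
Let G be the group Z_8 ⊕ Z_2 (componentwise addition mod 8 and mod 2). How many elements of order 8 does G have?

8

An element (a,b) has order lcm(ord(a), ord(b)); count pairs with lcm equal to 8.
Enumerating gives 8 such elements.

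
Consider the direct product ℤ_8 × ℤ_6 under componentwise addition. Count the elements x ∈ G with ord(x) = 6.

6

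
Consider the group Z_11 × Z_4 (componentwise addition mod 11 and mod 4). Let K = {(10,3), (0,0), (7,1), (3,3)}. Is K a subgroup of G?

No

(3,3) ∈ K but its inverse (8,1) ∉ K, so K is not a subgroup.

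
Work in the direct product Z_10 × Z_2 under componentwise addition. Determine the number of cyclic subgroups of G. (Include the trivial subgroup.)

Group the elements of G by the cyclic subgroup they generate; each cyclic subgroup of order d accounts for φ(d) elements.
Cyclic subgroups by order — order 1: 1; order 2: 3; order 5: 1; order 10: 3.
Total: 8.

8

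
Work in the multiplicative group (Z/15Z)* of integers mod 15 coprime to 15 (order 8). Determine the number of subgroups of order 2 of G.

|G| = 8 and 2 | 8, so subgroups of order 2 are possible by Lagrange.
The subgroups of order 2 are: {1, 11}; {1, 14}; {1, 4}.
So G has 3 subgroups of order 2.

3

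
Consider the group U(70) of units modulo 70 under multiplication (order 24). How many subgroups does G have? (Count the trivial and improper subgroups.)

|G| = 24, so by Lagrange every subgroup order divides 24. Divisors: 1, 2, 3, 4, 6, 8, 12, 24.
Subgroups by order — order 1: 1; order 2: 3; order 3: 1; order 4: 3; order 6: 3; order 8: 1; order 12: 3; order 24: 1.
Total: 1 + 3 + 1 + 3 + 3 + 1 + 3 + 1 = 16.

16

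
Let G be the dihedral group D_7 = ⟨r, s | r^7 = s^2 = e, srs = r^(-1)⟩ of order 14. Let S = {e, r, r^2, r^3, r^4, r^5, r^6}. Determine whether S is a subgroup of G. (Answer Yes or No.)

Yes

|S| = 7 divides |G| = 14, consistent with Lagrange.
S contains the identity, every element's inverse is in S, and S is closed under ·: it is a subgroup.
In fact S = ⟨r^4⟩.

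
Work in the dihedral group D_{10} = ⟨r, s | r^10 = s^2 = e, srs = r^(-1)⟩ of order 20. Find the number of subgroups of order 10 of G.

3

|G| = 20 and 10 | 20, so subgroups of order 10 are possible by Lagrange.
The subgroups of order 10 are: {e, r, r^2, r^3, r^4, r^5, r^6, r^7, r^8, r^9}; {e, r^2, r^4, r^6, r^8, s, r^2s, r^4s, r^6s, r^8s}; {e, r^2, r^4, r^6, r^8, rs, r^3s, r^5s, r^7s, r^9s}.
So G has 3 subgroups of order 10.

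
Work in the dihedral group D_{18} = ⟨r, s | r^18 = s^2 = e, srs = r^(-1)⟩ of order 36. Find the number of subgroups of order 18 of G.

3

|G| = 36 and 18 | 36, so subgroups of order 18 are possible by Lagrange.
The subgroups of order 18 are: {e, r, r^2, r^3, r^4, r^5, r^6, r^7, r^8, r^9, r^10, r^11, r^12, r^13, r^14, r^15, r^16, r^17}; {e, r^2, r^4, r^6, r^8, r^10, r^12, r^14, r^16, s, r^2s, r^4s, r^6s, r^8s, r^10s, r^12s, r^14s, r^16s}; {e, r^2, r^4, r^6, r^8, r^10, r^12, r^14, r^16, rs, r^3s, r^5s, r^7s, r^9s, r^11s, r^13s, r^15s, r^17s}.
So G has 3 subgroups of order 18.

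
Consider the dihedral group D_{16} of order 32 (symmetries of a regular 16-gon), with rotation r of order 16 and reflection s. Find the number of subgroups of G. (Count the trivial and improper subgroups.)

36

|G| = 32, so by Lagrange every subgroup order divides 32. Divisors: 1, 2, 4, 8, 16, 32.
Subgroups by order — order 1: 1; order 2: 17; order 4: 9; order 8: 5; order 16: 3; order 32: 1.
Total: 1 + 17 + 9 + 5 + 3 + 1 = 36.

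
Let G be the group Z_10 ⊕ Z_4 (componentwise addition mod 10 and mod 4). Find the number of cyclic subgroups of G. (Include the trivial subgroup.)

12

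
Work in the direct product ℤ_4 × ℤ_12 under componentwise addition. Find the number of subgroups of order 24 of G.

|G| = 48 and 24 | 48, so subgroups of order 24 are possible by Lagrange.
The subgroups of order 24 are: {(0,0), (0,1), (0,2), (0,3), (0,4), (0,5), (0,6), (0,7), (0,8), (0,9), (0,10), (0,11), (2,0), (2,1), (2,2), (2,3), (2,4), (2,5), (2,6), (2,7), (2,8), (2,9), (2,10), (2,11)}; {(0,0), (0,2), (0,4), (0,6), (0,8), (0,10), (1,0), (1,2), (1,4), (1,6), (1,8), (1,10), (2,0), (2,2), (2,4), (2,6), (2,8), (2,10), (3,0), (3,2), (3,4), (3,6), (3,8), (3,10)}; {(0,0), (0,2), (0,4), (0,6), (0,8), (0,10), (1,1), (1,3), (1,5), (1,7), (1,9), (1,11), (2,0), (2,2), (2,4), (2,6), (2,8), (2,10), (3,1), (3,3), (3,5), (3,7), (3,9), (3,11)}.
So G has 3 subgroups of order 24.

3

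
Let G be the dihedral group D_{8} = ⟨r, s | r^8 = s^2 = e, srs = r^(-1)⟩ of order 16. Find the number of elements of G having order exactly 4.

2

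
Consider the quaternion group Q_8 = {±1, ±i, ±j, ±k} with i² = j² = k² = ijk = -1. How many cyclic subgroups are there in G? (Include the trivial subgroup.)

5

Group the elements of G by the cyclic subgroup they generate; each cyclic subgroup of order d accounts for φ(d) elements.
Cyclic subgroups by order — order 1: 1; order 2: 1; order 4: 3.
Total: 5.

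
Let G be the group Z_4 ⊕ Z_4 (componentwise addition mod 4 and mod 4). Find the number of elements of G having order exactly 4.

12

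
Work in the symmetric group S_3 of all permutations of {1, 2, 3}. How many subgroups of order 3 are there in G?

1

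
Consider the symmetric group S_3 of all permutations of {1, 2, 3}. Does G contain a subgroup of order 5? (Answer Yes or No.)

5 does not divide |G| = 6, so by Lagrange no subgroup of order 5 exists.

No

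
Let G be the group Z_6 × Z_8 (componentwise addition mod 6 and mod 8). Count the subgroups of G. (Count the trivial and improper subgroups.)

22

|G| = 48, so by Lagrange every subgroup order divides 48. Divisors: 1, 2, 3, 4, 6, 8, 12, 16, 24, 48.
Subgroups by order — order 1: 1; order 2: 3; order 3: 1; order 4: 3; order 6: 3; order 8: 3; order 12: 3; order 16: 1; order 24: 3; order 48: 1.
Total: 1 + 3 + 1 + 3 + 3 + 3 + 3 + 1 + 3 + 1 = 22.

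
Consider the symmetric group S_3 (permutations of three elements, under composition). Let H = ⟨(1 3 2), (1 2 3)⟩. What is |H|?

3

|⟨(1 3 2)⟩| = 3 and |⟨(1 2 3)⟩| = 3, so |H| is a multiple of lcm(3, 3) = 3 and divides |G| = 6.
Closing under the operation: H = {e, (1 2 3), (1 3 2)}, so |H| = 3.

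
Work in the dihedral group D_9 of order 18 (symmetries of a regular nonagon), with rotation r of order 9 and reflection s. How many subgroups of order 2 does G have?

|G| = 18 and 2 | 18, so subgroups of order 2 are possible by Lagrange.
The subgroups of order 2 are: {e, r^2s}; {e, r^3s}; {e, r^4s}; {e, r^5s}; … (9 in all).
So G has 9 subgroups of order 2.

9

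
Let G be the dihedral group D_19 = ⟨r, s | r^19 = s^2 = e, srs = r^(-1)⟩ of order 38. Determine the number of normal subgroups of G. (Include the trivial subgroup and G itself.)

3

G has 22 subgroups. Checking conjugation-invariance by order — order 1: 1/1 normal; order 2: 0/19 normal; order 19: 1/1 normal; order 38: 1/1 normal.
Total normal subgroups: 3.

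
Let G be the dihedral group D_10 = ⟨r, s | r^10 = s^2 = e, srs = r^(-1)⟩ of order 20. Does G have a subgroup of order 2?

Yes

2 | 20. A subgroup of order 2 is {e, r^2s}.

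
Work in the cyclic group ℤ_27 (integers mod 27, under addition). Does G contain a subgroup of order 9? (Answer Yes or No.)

Yes

9 | 27. A subgroup of order 9 is {0, 3, 6, 9, 12, 15, 18, 21, 24}.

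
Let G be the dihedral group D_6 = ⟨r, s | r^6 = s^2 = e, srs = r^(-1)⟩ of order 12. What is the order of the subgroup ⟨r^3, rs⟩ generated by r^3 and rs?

|⟨r^3⟩| = 2 and |⟨rs⟩| = 2, so |H| is a multiple of lcm(2, 2) = 2 and divides |G| = 12.
Closing under the operation: H = {e, r^3, rs, r^4s}, so |H| = 4.

4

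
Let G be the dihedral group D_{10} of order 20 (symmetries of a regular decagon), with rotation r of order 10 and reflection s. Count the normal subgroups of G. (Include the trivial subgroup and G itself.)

G has 22 subgroups. Checking conjugation-invariance by order — order 1: 1/1 normal; order 2: 1/11 normal; order 4: 0/5 normal; order 5: 1/1 normal; order 10: 3/3 normal; order 20: 1/1 normal.
Total normal subgroups: 7.

7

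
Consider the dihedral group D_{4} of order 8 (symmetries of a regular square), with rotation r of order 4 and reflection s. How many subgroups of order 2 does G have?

|G| = 8 and 2 | 8, so subgroups of order 2 are possible by Lagrange.
The subgroups of order 2 are: {e, r^2}; {e, r^2s}; {e, r^3s}; {e, rs}; … (5 in all).
So G has 5 subgroups of order 2.

5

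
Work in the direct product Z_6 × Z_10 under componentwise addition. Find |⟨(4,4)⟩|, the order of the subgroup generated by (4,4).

The order of (4,4) in Z_6 × Z_10 is lcm(ord(4) in Z_6, ord(4) in Z_10).
ord(4) = 3 and ord(4) = 5, so |⟨(4,4)⟩| = lcm(3, 5) = 15.

15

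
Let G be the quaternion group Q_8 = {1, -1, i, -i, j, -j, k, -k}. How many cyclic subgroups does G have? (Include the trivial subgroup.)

Each element a generates a cyclic subgroup ⟨a⟩; distinct elements may generate the same one (a cyclic group of order d has φ(d) generators).
Cyclic subgroups by order — order 1: 1; order 2: 1; order 4: 3.
Total: 5.

5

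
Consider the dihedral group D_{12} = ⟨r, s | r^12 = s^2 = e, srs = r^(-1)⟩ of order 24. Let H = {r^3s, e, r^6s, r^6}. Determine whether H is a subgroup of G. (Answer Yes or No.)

No

Closure fails: r^3s · r^6s = r^9 ∉ H. So H is not a subgroup.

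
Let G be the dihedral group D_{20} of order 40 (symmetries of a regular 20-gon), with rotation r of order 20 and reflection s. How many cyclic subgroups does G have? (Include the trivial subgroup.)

A cyclic subgroup of order d is generated by each of its φ(d) elements of order d, so the cyclic subgroups of order d number (#elements of order d)/φ(d).
Cyclic subgroups by order — order 1: 1; order 2: 21; order 4: 1; order 5: 1; order 10: 1; order 20: 1.
Total: 26.

26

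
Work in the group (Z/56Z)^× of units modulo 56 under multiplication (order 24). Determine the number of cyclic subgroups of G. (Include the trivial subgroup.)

16

A cyclic subgroup of order d is generated by each of its φ(d) elements of order d, so the cyclic subgroups of order d number (#elements of order d)/φ(d).
Cyclic subgroups by order — order 1: 1; order 2: 7; order 3: 1; order 6: 7.
Total: 16.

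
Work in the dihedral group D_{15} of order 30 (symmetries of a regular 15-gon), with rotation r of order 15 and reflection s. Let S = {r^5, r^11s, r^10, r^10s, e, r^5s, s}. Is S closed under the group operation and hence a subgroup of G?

No

|S| = 7 does not divide |G| = 30, so by Lagrange S is not a subgroup.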